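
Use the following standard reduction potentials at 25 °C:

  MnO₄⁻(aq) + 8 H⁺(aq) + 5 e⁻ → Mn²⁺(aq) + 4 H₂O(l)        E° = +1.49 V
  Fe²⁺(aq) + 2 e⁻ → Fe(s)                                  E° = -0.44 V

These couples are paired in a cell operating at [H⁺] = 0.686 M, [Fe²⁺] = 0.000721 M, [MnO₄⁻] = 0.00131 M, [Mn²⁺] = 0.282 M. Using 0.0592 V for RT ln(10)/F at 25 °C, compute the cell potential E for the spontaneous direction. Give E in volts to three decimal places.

MnO₄⁻/Mn²⁺ is the cathode (higher E°), Fe²⁺/Fe the anode: E°cell = +1.49 − (-0.44) = +1.93 V, n = 10.
Overall: 2 MnO₄⁻(aq) + 16 H⁺(aq) + 5 Fe(s) → 2 Mn²⁺(aq) + 8 H₂O(l) + 5 Fe²⁺(aq)
Q = [Mn²⁺]^2·[Fe²⁺]^5 / ([MnO₄⁻]^2·[H⁺]^16); log Q = -8.426.
E = E° − (0.0592/n) log Q = +1.93 − (0.0592/10)(-8.426) = +1.980 V.

+1.980 V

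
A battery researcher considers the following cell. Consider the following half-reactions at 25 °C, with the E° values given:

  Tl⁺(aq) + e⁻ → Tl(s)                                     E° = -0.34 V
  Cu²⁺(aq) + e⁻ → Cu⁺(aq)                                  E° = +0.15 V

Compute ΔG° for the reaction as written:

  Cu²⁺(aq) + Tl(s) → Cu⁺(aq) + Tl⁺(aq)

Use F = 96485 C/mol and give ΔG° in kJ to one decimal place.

-47.3 kJ

As written, Cu²⁺/Cu⁺ is reduced (cathode) and Tl⁺/Tl is oxidised (anode), so E°cell = (+0.15) − (-0.34) = +0.49 V.
Balancing electrons gives n = 1.
ΔG° = −nFE° = −(1)(96485)(+0.49) = -47,278 J = -47.3 kJ.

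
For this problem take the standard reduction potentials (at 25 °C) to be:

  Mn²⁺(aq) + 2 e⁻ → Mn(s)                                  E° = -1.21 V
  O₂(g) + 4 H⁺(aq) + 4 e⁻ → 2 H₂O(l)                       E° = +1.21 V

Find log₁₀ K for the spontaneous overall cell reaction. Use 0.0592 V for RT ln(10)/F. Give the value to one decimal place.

163.5

Cathode: O₂/H₂O; anode: Mn²⁺/Mn. E°cell = +2.42 V, n = 4.
log K = nE°cell / 0.0592 = (4)(+2.42) / 0.0592 = 163.5.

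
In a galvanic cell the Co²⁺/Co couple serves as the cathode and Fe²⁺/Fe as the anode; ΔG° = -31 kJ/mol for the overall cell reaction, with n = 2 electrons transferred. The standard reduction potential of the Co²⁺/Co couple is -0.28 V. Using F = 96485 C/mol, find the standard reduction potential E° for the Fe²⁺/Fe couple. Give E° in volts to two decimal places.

E°cell = −ΔG°/(nF) = −(-31×10³)/((2)(96485)) = +0.161 V.
Since Co²⁺/Co is the cathode and Fe²⁺/Fe the anode, E°cell = E°(Co²⁺/Co) − E°(Fe²⁺/Fe).
So E°(Fe²⁺/Fe) = E°(Co²⁺/Co) − E°cell = (-0.28) − (+0.161) = -0.44 V.

-0.44 V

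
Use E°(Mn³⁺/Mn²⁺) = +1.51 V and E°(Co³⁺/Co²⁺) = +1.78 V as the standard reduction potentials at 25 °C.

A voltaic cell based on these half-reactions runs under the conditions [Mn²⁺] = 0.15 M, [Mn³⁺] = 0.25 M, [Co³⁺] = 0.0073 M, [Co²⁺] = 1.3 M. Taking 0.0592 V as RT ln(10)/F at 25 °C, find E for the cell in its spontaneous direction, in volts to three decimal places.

Co³⁺/Co²⁺ is the cathode (higher E°), Mn³⁺/Mn²⁺ the anode: E°cell = +1.78 − (+1.51) = +0.27 V, n = 1.
Overall: Co³⁺(aq) + Mn²⁺(aq) → Co²⁺(aq) + Mn³⁺(aq)
Q = [Co²⁺]·[Mn³⁺] / ([Co³⁺]·[Mn²⁺]); log Q = 2.472.
E = E° − (0.0592/n) log Q = +0.27 − (0.0592/1)(2.472) = +0.124 V.

+0.124 V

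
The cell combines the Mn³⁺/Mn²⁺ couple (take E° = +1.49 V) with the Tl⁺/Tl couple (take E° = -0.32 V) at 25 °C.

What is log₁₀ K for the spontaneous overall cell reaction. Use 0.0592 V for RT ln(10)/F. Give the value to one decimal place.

Cathode: Mn³⁺/Mn²⁺; anode: Tl⁺/Tl. E°cell = +1.81 V, n = 1.
log K = nE°cell / 0.0592 = (1)(+1.81) / 0.0592 = 30.6.

30.6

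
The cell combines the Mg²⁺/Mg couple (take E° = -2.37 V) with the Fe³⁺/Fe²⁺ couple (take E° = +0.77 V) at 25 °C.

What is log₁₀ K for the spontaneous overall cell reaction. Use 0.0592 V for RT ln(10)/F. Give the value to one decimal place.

Cathode: Fe³⁺/Fe²⁺; anode: Mg²⁺/Mg. E°cell = +3.14 V, n = 2.
log K = nE°cell / 0.0592 = (2)(+3.14) / 0.0592 = 106.1.

106.1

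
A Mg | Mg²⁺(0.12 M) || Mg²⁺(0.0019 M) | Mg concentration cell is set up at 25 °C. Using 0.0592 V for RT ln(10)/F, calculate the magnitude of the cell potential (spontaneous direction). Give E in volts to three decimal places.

+0.053 V

For a concentration cell E°cell = 0. The 0.12 M side is the cathode (reduction is favoured where [Mg²⁺] is higher).
With n = 2, E = −(0.0592/2) log([Mg²⁺]ₐₙ/[Mg²⁺]꜀ₐₜ) = −(0.0592/2) log(0.0019/0.12) = −(0.0592/2)(-1.800) = +0.053 V.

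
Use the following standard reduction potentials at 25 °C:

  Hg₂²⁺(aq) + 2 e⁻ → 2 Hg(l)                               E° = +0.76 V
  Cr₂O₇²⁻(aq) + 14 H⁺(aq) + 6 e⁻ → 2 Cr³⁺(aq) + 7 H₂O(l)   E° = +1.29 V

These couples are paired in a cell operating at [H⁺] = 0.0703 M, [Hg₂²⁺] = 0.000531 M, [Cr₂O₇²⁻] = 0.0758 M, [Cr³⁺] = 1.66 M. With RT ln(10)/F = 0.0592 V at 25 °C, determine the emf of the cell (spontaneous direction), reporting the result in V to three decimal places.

+0.452 V

Cr₂O₇²⁻/Cr³⁺ is the cathode (higher E°), Hg₂²⁺/Hg the anode: E°cell = +1.29 − (+0.76) = +0.53 V, n = 6.
Overall: Cr₂O₇²⁻(aq) + 14 H⁺(aq) + 6 Hg(l) → 2 Cr³⁺(aq) + 7 H₂O(l) + 3 Hg₂²⁺(aq)
Q = [Cr³⁺]^2·[Hg₂²⁺]^3 / ([Cr₂O₇²⁻]·[H⁺]^14); log Q = 7.878.
E = E° − (0.0592/n) log Q = +0.53 − (0.0592/6)(7.878) = +0.452 V.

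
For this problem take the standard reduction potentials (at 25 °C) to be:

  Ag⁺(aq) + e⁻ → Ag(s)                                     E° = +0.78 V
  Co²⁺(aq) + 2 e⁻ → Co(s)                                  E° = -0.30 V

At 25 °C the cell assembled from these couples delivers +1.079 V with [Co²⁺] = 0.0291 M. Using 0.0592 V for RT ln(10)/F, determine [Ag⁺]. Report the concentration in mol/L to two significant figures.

Ag⁺/Ag is the cathode, Co²⁺/Co the anode: E°cell = +1.08 V, n = 2.
Overall reaction: 2 Ag⁺(aq) + Co(s) → 2 Ag(s) + Co²⁺(aq); Q = [Co²⁺]^1/[Ag⁺]^2.
From E = E° − (0.0592/n) log Q: log Q = (E° − E)·n/0.0592 = (+1.08 − (+1.079))·2/0.0592 = 0.0338.
So 2·log[Ag⁺] = 1·log(0.0291) − log Q = -1.5361 − (0.0338) = -1.5699; log[Ag⁺] = -1.5699 / 2 = -0.7850; [Ag⁺] = 10^(-0.7850) ≈ 0.16 M.

0.16 M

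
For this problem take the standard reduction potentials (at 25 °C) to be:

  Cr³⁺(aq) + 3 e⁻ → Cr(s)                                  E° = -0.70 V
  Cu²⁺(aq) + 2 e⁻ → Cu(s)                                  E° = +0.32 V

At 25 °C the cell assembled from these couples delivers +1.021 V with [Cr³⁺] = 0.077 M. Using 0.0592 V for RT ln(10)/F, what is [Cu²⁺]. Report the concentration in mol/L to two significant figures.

0.20 M

Cu²⁺/Cu is the cathode, Cr³⁺/Cr the anode: E°cell = +1.02 V, n = 6.
Overall reaction: 3 Cu²⁺(aq) + 2 Cr(s) → 3 Cu(s) + 2 Cr³⁺(aq); Q = [Cr³⁺]^2/[Cu²⁺]^3.
From E = E° − (0.0592/n) log Q: log Q = (E° − E)·n/0.0592 = (+1.02 − (+1.021))·6/0.0592 = -0.1014.
So 3·log[Cu²⁺] = 2·log(0.077) − log Q = -2.2270 − (-0.1014) = -2.1256; log[Cu²⁺] = -2.1256 / 3 = -0.7085; [Cu²⁺] = 10^(-0.7085) ≈ 0.20 M.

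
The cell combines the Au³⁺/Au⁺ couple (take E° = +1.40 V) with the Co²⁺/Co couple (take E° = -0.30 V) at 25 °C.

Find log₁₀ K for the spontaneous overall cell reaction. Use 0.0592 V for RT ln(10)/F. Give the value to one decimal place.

57.4

Cathode: Au³⁺/Au⁺; anode: Co²⁺/Co. E°cell = +1.70 V, n = 2.
log K = nE°cell / 0.0592 = (2)(+1.70) / 0.0592 = 57.4.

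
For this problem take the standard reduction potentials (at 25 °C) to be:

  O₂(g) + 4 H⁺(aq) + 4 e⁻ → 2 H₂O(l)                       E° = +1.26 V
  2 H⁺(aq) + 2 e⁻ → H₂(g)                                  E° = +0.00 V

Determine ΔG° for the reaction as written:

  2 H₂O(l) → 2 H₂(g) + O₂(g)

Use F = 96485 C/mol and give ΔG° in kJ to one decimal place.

As written, H⁺/H₂ is reduced (cathode) and O₂/H₂O is oxidised (anode), so E°cell = (+0.00) − (+1.26) = -1.26 V.
Balancing electrons gives n = 4.
ΔG° = −nFE° = −(4)(96485)(-1.26) = 486,284 J = +486.3 kJ.

+486.3 kJ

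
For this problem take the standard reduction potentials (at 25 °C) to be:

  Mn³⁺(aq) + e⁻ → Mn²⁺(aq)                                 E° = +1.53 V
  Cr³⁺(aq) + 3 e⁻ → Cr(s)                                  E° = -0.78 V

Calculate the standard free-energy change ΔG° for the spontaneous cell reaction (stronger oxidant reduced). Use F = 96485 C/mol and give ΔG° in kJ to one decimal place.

Mn³⁺/Mn²⁺ (E° = +1.53 V) is the cathode; Cr³⁺/Cr (E° = -0.78 V) is the anode, so E°cell = +2.31 V.
Balancing electrons gives n = 3 (lcm of 1 and 3).
ΔG° = −nFE° = −(3)(96485)(+2.31) = -668,641 J = -668.6 kJ.

-668.6 kJ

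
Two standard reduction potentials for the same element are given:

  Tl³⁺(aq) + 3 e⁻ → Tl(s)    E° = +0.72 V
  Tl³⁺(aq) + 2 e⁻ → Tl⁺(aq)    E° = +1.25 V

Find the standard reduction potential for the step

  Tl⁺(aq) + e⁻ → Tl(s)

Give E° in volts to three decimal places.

Sequential free energies add, so n₃E°₃ = n₁E°₁ + n₂E°₂.
With n₃ = 3, and the known step contributing 2×(+1.25) V, the unknown satisfies 1·E° = 3×(+0.72) − 2×(+1.25) = -0.340.
E° = -0.340 / 1 = -0.340 V.

-0.340 V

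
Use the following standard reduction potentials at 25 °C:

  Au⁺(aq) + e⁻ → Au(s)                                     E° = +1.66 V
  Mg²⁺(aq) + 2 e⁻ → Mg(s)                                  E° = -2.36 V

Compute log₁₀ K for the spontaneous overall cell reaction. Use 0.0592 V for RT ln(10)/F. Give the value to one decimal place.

Cathode: Au⁺/Au; anode: Mg²⁺/Mg. E°cell = +4.02 V, n = 2.
log K = nE°cell / 0.0592 = (2)(+4.02) / 0.0592 = 135.8.

135.8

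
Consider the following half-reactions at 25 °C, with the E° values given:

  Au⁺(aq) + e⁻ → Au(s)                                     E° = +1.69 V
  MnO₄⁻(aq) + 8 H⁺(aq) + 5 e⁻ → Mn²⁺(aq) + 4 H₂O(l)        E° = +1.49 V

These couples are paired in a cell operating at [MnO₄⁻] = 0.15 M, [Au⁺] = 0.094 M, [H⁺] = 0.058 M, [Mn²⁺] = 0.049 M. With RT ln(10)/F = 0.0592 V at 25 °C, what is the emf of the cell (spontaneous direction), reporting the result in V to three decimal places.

+0.251 V

Au⁺/Au is the cathode (higher E°), MnO₄⁻/Mn²⁺ the anode: E°cell = +1.69 − (+1.49) = +0.20 V, n = 5.
Overall: 5 Au⁺(aq) + Mn²⁺(aq) + 4 H₂O(l) → 5 Au(s) + MnO₄⁻(aq) + 8 H⁺(aq)
Q = [MnO₄⁻]·[H⁺]^8 / ([Au⁺]^5·[Mn²⁺]); log Q = -4.272.
E = E° − (0.0592/n) log Q = +0.20 − (0.0592/5)(-4.272) = +0.251 V.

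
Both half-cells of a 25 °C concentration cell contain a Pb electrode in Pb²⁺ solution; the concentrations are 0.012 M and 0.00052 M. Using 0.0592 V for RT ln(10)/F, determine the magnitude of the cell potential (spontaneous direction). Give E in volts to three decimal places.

+0.040 V

For a concentration cell E°cell = 0. The 0.012 M side is the cathode (reduction is favoured where [Pb²⁺] is higher).
With n = 2, E = −(0.0592/2) log([Pb²⁺]ₐₙ/[Pb²⁺]꜀ₐₜ) = −(0.0592/2) log(0.00052/0.012) = −(0.0592/2)(-1.363) = +0.040 V.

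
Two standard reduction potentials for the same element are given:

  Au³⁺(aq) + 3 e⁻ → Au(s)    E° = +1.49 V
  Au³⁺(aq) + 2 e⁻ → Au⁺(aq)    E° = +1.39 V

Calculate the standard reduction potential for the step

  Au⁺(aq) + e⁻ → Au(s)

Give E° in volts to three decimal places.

Sequential free energies add, so n₃E°₃ = n₁E°₁ + n₂E°₂.
With n₃ = 3, and the known step contributing 2×(+1.39) V, the unknown satisfies 1·E° = 3×(+1.49) − 2×(+1.39) = +1.690.
E° = +1.690 / 1 = +1.690 V.

+1.690 V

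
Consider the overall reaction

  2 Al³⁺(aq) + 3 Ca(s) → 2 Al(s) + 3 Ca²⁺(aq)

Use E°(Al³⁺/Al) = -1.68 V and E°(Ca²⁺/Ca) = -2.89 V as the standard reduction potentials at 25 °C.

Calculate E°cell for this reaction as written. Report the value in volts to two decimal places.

The Al³⁺/Al couple has the higher reduction potential, so it is the cathode; Ca²⁺/Ca is oxidised at the anode.
E°cell = E°(cathode) − E°(anode) = (-1.68) − (-2.89) = +1.21 V.
Since E°cell > 0, the reaction is spontaneous under standard conditions.

+1.21 V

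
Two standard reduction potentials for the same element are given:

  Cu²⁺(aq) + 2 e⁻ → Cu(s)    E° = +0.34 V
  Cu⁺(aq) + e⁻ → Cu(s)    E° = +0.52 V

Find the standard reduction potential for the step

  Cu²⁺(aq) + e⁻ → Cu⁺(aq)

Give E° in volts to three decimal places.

Sequential free energies add, so n₃E°₃ = n₁E°₁ + n₂E°₂.
With n₃ = 2, and the known step contributing 1×(+0.52) V, the unknown satisfies 1·E° = 2×(+0.34) − 1×(+0.52) = +0.160.
E° = +0.160 / 1 = +0.160 V.

+0.160 V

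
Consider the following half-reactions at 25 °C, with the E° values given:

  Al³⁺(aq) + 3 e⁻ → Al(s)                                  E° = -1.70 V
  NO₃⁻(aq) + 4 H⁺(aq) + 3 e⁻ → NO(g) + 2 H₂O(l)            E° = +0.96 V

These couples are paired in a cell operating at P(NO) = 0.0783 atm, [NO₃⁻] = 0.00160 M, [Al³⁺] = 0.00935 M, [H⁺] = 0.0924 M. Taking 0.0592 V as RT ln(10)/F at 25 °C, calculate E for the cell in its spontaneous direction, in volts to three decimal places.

+2.585 V

NO₃⁻/NO is the cathode (higher E°), Al³⁺/Al the anode: E°cell = +0.96 − (-1.70) = +2.66 V, n = 3.
Overall: NO₃⁻(aq) + 4 H⁺(aq) + Al(s) → NO(g) + 2 H₂O(l) + Al³⁺(aq)
Q = P(NO)·[Al³⁺] / ([NO₃⁻]·[H⁺]^4); log Q = 3.798.
E = E° − (0.0592/n) log Q = +2.66 − (0.0592/3)(3.798) = +2.585 V.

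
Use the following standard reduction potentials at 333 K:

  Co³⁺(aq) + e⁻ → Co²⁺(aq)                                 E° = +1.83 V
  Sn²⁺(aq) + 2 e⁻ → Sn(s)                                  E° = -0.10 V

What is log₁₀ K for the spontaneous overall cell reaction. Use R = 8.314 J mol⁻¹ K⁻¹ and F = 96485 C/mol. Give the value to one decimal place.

Cathode: Co³⁺/Co²⁺; anode: Sn²⁺/Sn. E°cell = (+1.83) − (-0.10) = +1.93 V, with n = 2.
ΔG° = −nFE° = −RT ln K, so ln K = nFE°/(RT) = (2)(96485)(+1.93) / ((8.314)(333)) = 134.522.
log₁₀ K = 134.522 / ln 10 = 58.4.

58.4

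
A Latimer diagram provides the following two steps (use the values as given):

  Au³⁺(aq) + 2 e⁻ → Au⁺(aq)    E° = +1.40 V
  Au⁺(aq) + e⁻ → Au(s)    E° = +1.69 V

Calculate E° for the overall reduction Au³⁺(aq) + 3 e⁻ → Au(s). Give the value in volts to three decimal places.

+1.497 V

Standard free energies of sequential steps add: ΔG°₃ = ΔG°₁ + ΔG°₂, so n₃E°₃ = n₁E°₁ + n₂E°₂.
E°₃ = (2×+1.40 + 1×+1.69) / 3 = (+4.490) / 3 = +1.497 V.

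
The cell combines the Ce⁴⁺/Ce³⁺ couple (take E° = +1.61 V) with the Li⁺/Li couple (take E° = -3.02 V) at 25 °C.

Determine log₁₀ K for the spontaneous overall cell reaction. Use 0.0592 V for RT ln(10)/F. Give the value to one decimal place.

78.2

Cathode: Ce⁴⁺/Ce³⁺; anode: Li⁺/Li. E°cell = +4.63 V, n = 1.
log K = nE°cell / 0.0592 = (1)(+4.63) / 0.0592 = 78.2.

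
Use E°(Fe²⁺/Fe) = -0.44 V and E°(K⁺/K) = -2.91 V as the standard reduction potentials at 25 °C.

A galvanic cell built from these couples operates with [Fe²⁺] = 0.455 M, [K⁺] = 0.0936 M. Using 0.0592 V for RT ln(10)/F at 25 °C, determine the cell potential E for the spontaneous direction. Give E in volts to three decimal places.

+2.521 V

Fe²⁺/Fe is the cathode (higher E°), K⁺/K the anode: E°cell = -0.44 − (-2.91) = +2.47 V, n = 2.
Overall: Fe²⁺(aq) + 2 K(s) → Fe(s) + 2 K⁺(aq)
Q = [K⁺]^2 / ([Fe²⁺]); log Q = -1.715.
E = E° − (0.0592/n) log Q = +2.47 − (0.0592/2)(-1.715) = +2.521 V.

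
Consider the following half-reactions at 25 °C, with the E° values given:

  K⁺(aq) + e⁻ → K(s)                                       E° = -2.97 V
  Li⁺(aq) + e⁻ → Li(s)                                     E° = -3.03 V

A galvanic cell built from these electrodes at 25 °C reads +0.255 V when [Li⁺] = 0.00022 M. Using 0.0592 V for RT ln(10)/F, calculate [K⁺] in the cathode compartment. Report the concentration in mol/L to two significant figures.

0.43 M

K⁺/K is the cathode, Li⁺/Li the anode: E°cell = +0.06 V, n = 1.
Overall reaction: K⁺(aq) + Li(s) → K(s) + Li⁺(aq); Q = [Li⁺]^1/[K⁺]^1.
From E = E° − (0.0592/n) log Q: log Q = (E° − E)·n/0.0592 = (+0.06 − (+0.255))·1/0.0592 = -3.2939.
So 1·log[K⁺] = 1·log(0.00022) − log Q = -3.6576 − (-3.2939) = -0.3637; [K⁺] = 10^(-0.3637) ≈ 0.43 M.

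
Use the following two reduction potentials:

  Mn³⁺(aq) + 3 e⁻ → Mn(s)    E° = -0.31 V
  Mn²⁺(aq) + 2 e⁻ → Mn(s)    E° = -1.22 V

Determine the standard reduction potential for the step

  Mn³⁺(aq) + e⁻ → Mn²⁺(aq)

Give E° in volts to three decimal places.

+1.510 V

Sequential free energies add, so n₃E°₃ = n₁E°₁ + n₂E°₂.
With n₃ = 3, and the known step contributing 2×(-1.22) V, the unknown satisfies 1·E° = 3×(-0.31) − 2×(-1.22) = +1.510.
E° = +1.510 / 1 = +1.510 V.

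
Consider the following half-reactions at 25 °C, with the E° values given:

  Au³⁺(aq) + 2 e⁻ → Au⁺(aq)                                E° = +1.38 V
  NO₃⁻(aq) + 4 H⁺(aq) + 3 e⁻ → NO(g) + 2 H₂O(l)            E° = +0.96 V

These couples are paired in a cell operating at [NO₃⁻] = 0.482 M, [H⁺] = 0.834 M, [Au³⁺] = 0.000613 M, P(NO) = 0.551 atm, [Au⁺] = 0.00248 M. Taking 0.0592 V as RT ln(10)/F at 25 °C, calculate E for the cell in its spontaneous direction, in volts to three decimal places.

Au³⁺/Au⁺ is the cathode (higher E°), NO₃⁻/NO the anode: E°cell = +1.38 − (+0.96) = +0.42 V, n = 6.
Overall: 3 Au³⁺(aq) + 2 NO(g) + 4 H₂O(l) → 3 Au⁺(aq) + 2 NO₃⁻(aq) + 8 H⁺(aq)
Q = [Au⁺]^3·[NO₃⁻]^2·[H⁺]^8 / ([Au³⁺]^3·P(NO)^2); log Q = 1.074.
E = E° − (0.0592/n) log Q = +0.42 − (0.0592/6)(1.074) = +0.409 V.

+0.409 V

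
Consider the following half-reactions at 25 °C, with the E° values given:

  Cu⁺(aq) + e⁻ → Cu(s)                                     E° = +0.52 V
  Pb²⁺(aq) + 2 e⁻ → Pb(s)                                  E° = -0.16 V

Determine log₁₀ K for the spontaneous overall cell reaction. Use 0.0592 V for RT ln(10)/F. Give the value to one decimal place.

Cathode: Cu⁺/Cu; anode: Pb²⁺/Pb. E°cell = +0.68 V, n = 2.
log K = nE°cell / 0.0592 = (2)(+0.68) / 0.0592 = 23.0.

23.0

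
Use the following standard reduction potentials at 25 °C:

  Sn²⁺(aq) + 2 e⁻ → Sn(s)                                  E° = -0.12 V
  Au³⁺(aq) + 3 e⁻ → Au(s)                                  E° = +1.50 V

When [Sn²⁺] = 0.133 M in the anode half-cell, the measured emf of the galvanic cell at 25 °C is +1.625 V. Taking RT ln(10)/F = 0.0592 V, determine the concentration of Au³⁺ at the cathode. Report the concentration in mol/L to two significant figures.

Au³⁺/Au is the cathode, Sn²⁺/Sn the anode: E°cell = +1.62 V, n = 6.
Overall reaction: 2 Au³⁺(aq) + 3 Sn(s) → 2 Au(s) + 3 Sn²⁺(aq); Q = [Sn²⁺]^3/[Au³⁺]^2.
From E = E° − (0.0592/n) log Q: log Q = (E° − E)·n/0.0592 = (+1.62 − (+1.625))·6/0.0592 = -0.5068.
So 2·log[Au³⁺] = 3·log(0.133) − log Q = -2.6284 − (-0.5068) = -2.1216; log[Au³⁺] = -2.1216 / 2 = -1.0608; [Au³⁺] = 10^(-1.0608) ≈ 0.087 M.

0.087 M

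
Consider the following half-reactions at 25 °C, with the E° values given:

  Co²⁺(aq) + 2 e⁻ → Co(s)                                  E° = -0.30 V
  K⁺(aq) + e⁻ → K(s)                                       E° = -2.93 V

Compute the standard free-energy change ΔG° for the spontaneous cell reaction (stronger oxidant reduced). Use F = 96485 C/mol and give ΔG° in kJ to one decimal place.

-507.5 kJ

Co²⁺/Co (E° = -0.30 V) is the cathode; K⁺/K (E° = -2.93 V) is the anode, so E°cell = +2.63 V.
Balancing electrons gives n = 2 (lcm of 2 and 1).
ΔG° = −nFE° = −(2)(96485)(+2.63) = -507,511 J = -507.5 kJ.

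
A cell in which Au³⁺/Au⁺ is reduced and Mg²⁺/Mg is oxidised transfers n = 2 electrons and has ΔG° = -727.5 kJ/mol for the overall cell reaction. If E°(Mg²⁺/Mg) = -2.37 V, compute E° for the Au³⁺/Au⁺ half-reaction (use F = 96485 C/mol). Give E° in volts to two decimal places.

E°cell = −ΔG°/(nF) = −(-727.5×10³)/((2)(96485)) = +3.770 V.
Since Au³⁺/Au⁺ is the cathode and Mg²⁺/Mg the anode, E°cell = E°(Au³⁺/Au⁺) − E°(Mg²⁺/Mg).
So E°(Au³⁺/Au⁺) = E°cell + E°(Mg²⁺/Mg) = +3.770 + (-2.37) = +1.40 V.

+1.40 V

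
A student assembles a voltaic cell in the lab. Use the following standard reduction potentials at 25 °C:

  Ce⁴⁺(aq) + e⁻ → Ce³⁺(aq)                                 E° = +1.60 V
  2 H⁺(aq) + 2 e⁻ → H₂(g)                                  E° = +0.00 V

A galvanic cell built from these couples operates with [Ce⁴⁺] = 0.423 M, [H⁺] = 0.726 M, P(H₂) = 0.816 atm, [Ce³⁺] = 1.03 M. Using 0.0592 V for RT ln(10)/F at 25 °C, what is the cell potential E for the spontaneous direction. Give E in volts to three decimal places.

+1.583 V

Ce⁴⁺/Ce³⁺ is the cathode (higher E°), H⁺/H₂ the anode: E°cell = +1.60 − (+0.00) = +1.60 V, n = 2.
Overall: 2 Ce⁴⁺(aq) + H₂(g) → 2 Ce³⁺(aq) + 2 H⁺(aq)
Q = [Ce³⁺]^2·[H⁺]^2 / ([Ce⁴⁺]^2·P(H₂)); log Q = 0.583.
E = E° − (0.0592/n) log Q = +1.60 − (0.0592/2)(0.583) = +1.583 V.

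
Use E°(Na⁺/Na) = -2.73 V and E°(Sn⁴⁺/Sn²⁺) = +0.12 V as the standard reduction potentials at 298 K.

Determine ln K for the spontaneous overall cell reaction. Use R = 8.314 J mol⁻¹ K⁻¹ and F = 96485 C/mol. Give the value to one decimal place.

Cathode: Sn⁴⁺/Sn²⁺; anode: Na⁺/Na. E°cell = (+0.12) − (-2.73) = +2.85 V, with n = 2.
ΔG° = −nFE° = −RT ln K, so ln K = nFE°/(RT) = (2)(96485)(+2.85) / ((8.314)(298)) = 221.977.

222.0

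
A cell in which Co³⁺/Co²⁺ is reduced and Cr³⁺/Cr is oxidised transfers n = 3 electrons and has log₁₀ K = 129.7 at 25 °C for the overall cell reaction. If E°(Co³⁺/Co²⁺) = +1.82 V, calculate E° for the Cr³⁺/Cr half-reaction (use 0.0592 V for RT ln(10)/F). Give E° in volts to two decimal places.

-0.74 V

E°cell = (0.0592/n)·log K = (0.0592/3)(129.7) = +2.559 V.
Since Co³⁺/Co²⁺ is the cathode and Cr³⁺/Cr the anode, E°cell = E°(Co³⁺/Co²⁺) − E°(Cr³⁺/Cr).
So E°(Cr³⁺/Cr) = E°(Co³⁺/Co²⁺) − E°cell = (+1.82) − (+2.559) = -0.74 V.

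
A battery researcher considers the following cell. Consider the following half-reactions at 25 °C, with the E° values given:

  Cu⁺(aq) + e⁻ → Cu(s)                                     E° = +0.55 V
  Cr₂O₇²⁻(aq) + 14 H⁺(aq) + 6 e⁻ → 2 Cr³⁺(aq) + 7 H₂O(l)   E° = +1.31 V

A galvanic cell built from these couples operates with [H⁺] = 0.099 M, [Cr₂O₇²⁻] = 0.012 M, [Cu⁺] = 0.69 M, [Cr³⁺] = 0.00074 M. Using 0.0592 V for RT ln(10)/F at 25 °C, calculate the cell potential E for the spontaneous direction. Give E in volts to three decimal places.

+0.674 V

Cr₂O₇²⁻/Cr³⁺ is the cathode (higher E°), Cu⁺/Cu the anode: E°cell = +1.31 − (+0.55) = +0.76 V, n = 6.
Overall: Cr₂O₇²⁻(aq) + 14 H⁺(aq) + 6 Cu(s) → 2 Cr³⁺(aq) + 7 H₂O(l) + 6 Cu⁺(aq)
Q = [Cr³⁺]^2·[Cu⁺]^6 / ([Cr₂O₇²⁻]·[H⁺]^14); log Q = 8.753.
E = E° − (0.0592/n) log Q = +0.76 − (0.0592/6)(8.753) = +0.674 V.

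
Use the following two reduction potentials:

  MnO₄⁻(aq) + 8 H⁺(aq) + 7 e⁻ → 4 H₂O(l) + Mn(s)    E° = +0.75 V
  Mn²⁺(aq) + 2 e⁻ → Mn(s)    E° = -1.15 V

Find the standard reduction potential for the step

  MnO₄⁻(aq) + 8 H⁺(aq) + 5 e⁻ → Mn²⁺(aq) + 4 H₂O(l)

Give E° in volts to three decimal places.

Sequential free energies add, so n₃E°₃ = n₁E°₁ + n₂E°₂.
With n₃ = 7, and the known step contributing 2×(-1.15) V, the unknown satisfies 5·E° = 7×(+0.75) − 2×(-1.15) = +7.550.
E° = +7.550 / 5 = +1.510 V.

+1.510 V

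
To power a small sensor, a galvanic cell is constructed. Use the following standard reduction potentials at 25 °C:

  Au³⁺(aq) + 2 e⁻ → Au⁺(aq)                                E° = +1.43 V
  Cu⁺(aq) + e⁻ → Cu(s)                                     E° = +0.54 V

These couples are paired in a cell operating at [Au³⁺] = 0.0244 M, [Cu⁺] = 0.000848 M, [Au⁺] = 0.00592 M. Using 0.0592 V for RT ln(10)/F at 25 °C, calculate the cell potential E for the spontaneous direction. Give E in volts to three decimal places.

Au³⁺/Au⁺ is the cathode (higher E°), Cu⁺/Cu the anode: E°cell = +1.43 − (+0.54) = +0.89 V, n = 2.
Overall: Au³⁺(aq) + 2 Cu(s) → Au⁺(aq) + 2 Cu⁺(aq)
Q = [Au⁺]·[Cu⁺]^2 / ([Au³⁺]); log Q = -6.758.
E = E° − (0.0592/n) log Q = +0.89 − (0.0592/2)(-6.758) = +1.090 V.

+1.090 V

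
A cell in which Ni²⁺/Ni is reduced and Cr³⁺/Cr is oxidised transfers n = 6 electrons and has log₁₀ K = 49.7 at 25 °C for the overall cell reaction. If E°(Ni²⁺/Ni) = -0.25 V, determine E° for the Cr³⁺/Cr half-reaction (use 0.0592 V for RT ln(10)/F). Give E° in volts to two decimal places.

-0.74 V

E°cell = (0.0592/n)·log K = (0.0592/6)(49.7) = +0.490 V.
Since Ni²⁺/Ni is the cathode and Cr³⁺/Cr the anode, E°cell = E°(Ni²⁺/Ni) − E°(Cr³⁺/Cr).
So E°(Cr³⁺/Cr) = E°(Ni²⁺/Ni) − E°cell = (-0.25) − (+0.490) = -0.74 V.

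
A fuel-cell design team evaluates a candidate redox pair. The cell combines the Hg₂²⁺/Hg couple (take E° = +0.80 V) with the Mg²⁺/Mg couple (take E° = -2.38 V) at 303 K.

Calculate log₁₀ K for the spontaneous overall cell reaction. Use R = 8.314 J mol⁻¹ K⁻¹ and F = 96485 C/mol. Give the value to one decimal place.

105.8

Cathode: Hg₂²⁺/Hg; anode: Mg²⁺/Mg. E°cell = (+0.80) − (-2.38) = +3.18 V, with n = 2.
ΔG° = −nFE° = −RT ln K, so ln K = nFE°/(RT) = (2)(96485)(+3.18) / ((8.314)(303)) = 243.593.
log₁₀ K = 243.593 / ln 10 = 105.8.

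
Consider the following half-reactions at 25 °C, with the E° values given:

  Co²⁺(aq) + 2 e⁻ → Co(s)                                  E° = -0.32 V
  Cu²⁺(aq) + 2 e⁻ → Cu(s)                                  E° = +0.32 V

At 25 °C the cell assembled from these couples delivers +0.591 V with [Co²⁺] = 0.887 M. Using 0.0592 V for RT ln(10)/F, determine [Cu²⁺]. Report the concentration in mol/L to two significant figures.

0.020 M

Cu²⁺/Cu is the cathode, Co²⁺/Co the anode: E°cell = +0.64 V, n = 2.
Overall reaction: Cu²⁺(aq) + Co(s) → Cu(s) + Co²⁺(aq); Q = [Co²⁺]^1/[Cu²⁺]^1.
From E = E° − (0.0592/n) log Q: log Q = (E° − E)·n/0.0592 = (+0.64 − (+0.591))·2/0.0592 = 1.6554.
So 1·log[Cu²⁺] = 1·log(0.887) − log Q = -0.0521 − (1.6554) = -1.7075; [Cu²⁺] = 10^(-1.7075) ≈ 0.020 M.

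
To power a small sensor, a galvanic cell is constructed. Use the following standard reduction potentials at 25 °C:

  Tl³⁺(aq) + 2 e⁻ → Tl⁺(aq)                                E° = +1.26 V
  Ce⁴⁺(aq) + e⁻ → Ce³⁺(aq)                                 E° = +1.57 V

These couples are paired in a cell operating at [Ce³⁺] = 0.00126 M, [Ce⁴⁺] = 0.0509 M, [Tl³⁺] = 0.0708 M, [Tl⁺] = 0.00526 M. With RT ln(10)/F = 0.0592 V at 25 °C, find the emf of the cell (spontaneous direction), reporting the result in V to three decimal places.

+0.372 V

Ce⁴⁺/Ce³⁺ is the cathode (higher E°), Tl³⁺/Tl⁺ the anode: E°cell = +1.57 − (+1.26) = +0.31 V, n = 2.
Overall: 2 Ce⁴⁺(aq) + Tl⁺(aq) → 2 Ce³⁺(aq) + Tl³⁺(aq)
Q = [Ce³⁺]^2·[Tl³⁺] / ([Ce⁴⁺]^2·[Tl⁺]); log Q = -2.084.
E = E° − (0.0592/n) log Q = +0.31 − (0.0592/2)(-2.084) = +0.372 V.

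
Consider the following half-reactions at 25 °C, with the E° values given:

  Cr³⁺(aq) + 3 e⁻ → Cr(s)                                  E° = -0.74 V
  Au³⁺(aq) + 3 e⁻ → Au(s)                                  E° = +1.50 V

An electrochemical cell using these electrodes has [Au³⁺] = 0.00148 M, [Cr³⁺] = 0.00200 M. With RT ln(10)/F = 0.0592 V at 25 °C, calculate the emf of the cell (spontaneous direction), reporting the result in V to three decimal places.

Au³⁺/Au is the cathode (higher E°), Cr³⁺/Cr the anode: E°cell = +1.50 − (-0.74) = +2.24 V, n = 3.
Overall: Au³⁺(aq) + Cr(s) → Au(s) + Cr³⁺(aq)
Q = [Cr³⁺] / ([Au³⁺]); log Q = 0.131.
E = E° − (0.0592/n) log Q = +2.24 − (0.0592/3)(0.131) = +2.237 V.

+2.237 V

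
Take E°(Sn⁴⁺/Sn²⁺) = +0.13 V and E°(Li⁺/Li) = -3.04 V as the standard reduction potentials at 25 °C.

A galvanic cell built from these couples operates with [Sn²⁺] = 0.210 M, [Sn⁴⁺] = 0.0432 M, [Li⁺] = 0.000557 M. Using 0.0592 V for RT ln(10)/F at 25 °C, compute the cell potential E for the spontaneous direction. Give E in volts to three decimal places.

Sn⁴⁺/Sn²⁺ is the cathode (higher E°), Li⁺/Li the anode: E°cell = +0.13 − (-3.04) = +3.17 V, n = 2.
Overall: Sn⁴⁺(aq) + 2 Li(s) → Sn²⁺(aq) + 2 Li⁺(aq)
Q = [Sn²⁺]·[Li⁺]^2 / ([Sn⁴⁺]); log Q = -5.822.
E = E° − (0.0592/n) log Q = +3.17 − (0.0592/2)(-5.822) = +3.342 V.

+3.342 V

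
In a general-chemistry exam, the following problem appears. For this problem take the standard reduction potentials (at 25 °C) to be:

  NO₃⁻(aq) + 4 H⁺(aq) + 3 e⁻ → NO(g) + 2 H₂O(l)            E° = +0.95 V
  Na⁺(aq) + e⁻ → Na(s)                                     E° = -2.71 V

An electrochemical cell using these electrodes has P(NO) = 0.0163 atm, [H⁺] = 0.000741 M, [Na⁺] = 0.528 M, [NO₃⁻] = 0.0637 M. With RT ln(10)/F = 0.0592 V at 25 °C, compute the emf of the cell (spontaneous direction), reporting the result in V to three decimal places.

+3.441 V

NO₃⁻/NO is the cathode (higher E°), Na⁺/Na the anode: E°cell = +0.95 − (-2.71) = +3.66 V, n = 3.
Overall: NO₃⁻(aq) + 4 H⁺(aq) + 3 Na(s) → NO(g) + 2 H₂O(l) + 3 Na⁺(aq)
Q = P(NO)·[Na⁺]^3 / ([NO₃⁻]·[H⁺]^4); log Q = 11.097.
E = E° − (0.0592/n) log Q = +3.66 − (0.0592/3)(11.097) = +3.441 V.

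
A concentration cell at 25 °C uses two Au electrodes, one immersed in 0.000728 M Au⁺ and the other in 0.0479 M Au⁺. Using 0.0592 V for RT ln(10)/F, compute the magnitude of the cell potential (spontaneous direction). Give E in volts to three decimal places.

+0.108 V

For a concentration cell E°cell = 0. The 0.0479 M side is the cathode (reduction is favoured where [Au⁺] is higher).
With n = 1, E = −(0.0592/1) log([Au⁺]ₐₙ/[Au⁺]꜀ₐₜ) = −(0.0592/1) log(0.000728/0.0479) = −(0.0592/1)(-1.818) = +0.108 V.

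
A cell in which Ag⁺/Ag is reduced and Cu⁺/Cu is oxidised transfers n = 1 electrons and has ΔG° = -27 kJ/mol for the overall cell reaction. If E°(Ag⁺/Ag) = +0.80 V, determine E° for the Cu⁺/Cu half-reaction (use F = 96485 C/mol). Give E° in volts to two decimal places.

+0.52 V

E°cell = −ΔG°/(nF) = −(-27×10³)/((1)(96485)) = +0.280 V.
Since Ag⁺/Ag is the cathode and Cu⁺/Cu the anode, E°cell = E°(Ag⁺/Ag) − E°(Cu⁺/Cu).
So E°(Cu⁺/Cu) = E°(Ag⁺/Ag) − E°cell = (+0.80) − (+0.280) = +0.52 V.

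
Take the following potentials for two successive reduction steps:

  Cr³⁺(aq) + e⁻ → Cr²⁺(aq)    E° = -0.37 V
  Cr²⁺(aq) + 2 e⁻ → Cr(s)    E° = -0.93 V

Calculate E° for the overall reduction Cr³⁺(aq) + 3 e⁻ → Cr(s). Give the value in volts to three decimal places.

Standard free energies of sequential steps add: ΔG°₃ = ΔG°₁ + ΔG°₂, so n₃E°₃ = n₁E°₁ + n₂E°₂.
E°₃ = (1×-0.37 + 2×-0.93) / 3 = (-2.230) / 3 = -0.743 V.

-0.743 V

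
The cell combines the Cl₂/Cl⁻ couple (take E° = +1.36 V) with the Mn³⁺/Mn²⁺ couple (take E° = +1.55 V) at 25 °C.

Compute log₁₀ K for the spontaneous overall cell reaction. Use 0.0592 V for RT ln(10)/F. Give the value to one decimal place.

Cathode: Mn³⁺/Mn²⁺; anode: Cl₂/Cl⁻. E°cell = +0.19 V, n = 2.
log K = nE°cell / 0.0592 = (2)(+0.19) / 0.0592 = 6.4.

6.4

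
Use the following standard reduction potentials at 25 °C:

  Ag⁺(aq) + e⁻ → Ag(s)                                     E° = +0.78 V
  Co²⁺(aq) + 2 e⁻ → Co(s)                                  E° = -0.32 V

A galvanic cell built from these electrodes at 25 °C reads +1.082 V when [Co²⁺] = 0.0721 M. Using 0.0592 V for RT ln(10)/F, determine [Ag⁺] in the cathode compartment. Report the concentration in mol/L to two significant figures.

Ag⁺/Ag is the cathode, Co²⁺/Co the anode: E°cell = +1.10 V, n = 2.
Overall reaction: 2 Ag⁺(aq) + Co(s) → 2 Ag(s) + Co²⁺(aq); Q = [Co²⁺]^1/[Ag⁺]^2.
From E = E° − (0.0592/n) log Q: log Q = (E° − E)·n/0.0592 = (+1.10 − (+1.082))·2/0.0592 = 0.6081.
So 2·log[Ag⁺] = 1·log(0.0721) − log Q = -1.1421 − (0.6081) = -1.7502; log[Ag⁺] = -1.7502 / 2 = -0.8751; [Ag⁺] = 10^(-0.8751) ≈ 0.13 M.

0.13 M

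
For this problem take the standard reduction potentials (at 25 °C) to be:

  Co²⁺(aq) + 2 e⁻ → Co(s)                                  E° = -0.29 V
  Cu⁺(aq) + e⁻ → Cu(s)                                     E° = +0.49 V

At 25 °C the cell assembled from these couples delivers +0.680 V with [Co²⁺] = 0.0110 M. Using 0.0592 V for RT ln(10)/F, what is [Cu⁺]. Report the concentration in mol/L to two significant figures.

Cu⁺/Cu is the cathode, Co²⁺/Co the anode: E°cell = +0.78 V, n = 2.
Overall reaction: 2 Cu⁺(aq) + Co(s) → 2 Cu(s) + Co²⁺(aq); Q = [Co²⁺]^1/[Cu⁺]^2.
From E = E° − (0.0592/n) log Q: log Q = (E° − E)·n/0.0592 = (+0.78 − (+0.680))·2/0.0592 = 3.3784.
So 2·log[Cu⁺] = 1·log(0.011) − log Q = -1.9586 − (3.3784) = -5.3370; log[Cu⁺] = -5.3370 / 2 = -2.6685; [Cu⁺] = 10^(-2.6685) ≈ 0.0021 M.

0.0021 M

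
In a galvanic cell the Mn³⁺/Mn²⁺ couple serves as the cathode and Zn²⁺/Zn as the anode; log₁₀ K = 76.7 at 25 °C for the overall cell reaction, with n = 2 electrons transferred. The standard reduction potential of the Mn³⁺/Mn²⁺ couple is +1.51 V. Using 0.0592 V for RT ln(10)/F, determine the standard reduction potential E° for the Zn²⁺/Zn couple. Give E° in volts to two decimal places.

E°cell = (0.0592/n)·log K = (0.0592/2)(76.7) = +2.270 V.
Since Mn³⁺/Mn²⁺ is the cathode and Zn²⁺/Zn the anode, E°cell = E°(Mn³⁺/Mn²⁺) − E°(Zn²⁺/Zn).
So E°(Zn²⁺/Zn) = E°(Mn³⁺/Mn²⁺) − E°cell = (+1.51) − (+2.270) = -0.76 V.

-0.76 V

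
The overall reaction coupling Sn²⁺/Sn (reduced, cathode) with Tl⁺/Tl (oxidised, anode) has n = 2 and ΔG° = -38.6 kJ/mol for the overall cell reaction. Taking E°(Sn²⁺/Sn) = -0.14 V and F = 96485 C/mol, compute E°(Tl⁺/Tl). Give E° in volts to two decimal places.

-0.34 V

E°cell = −ΔG°/(nF) = −(-38.6×10³)/((2)(96485)) = +0.200 V.
Since Sn²⁺/Sn is the cathode and Tl⁺/Tl the anode, E°cell = E°(Sn²⁺/Sn) − E°(Tl⁺/Tl).
So E°(Tl⁺/Tl) = E°(Sn²⁺/Sn) − E°cell = (-0.14) − (+0.200) = -0.34 V.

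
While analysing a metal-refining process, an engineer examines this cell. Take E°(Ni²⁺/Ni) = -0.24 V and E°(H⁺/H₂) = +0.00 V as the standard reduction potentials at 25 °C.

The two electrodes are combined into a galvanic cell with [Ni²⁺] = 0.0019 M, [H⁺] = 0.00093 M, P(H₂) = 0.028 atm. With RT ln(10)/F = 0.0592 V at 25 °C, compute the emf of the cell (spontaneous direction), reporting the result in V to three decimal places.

H⁺/H₂ is the cathode (higher E°), Ni²⁺/Ni the anode: E°cell = +0.00 − (-0.24) = +0.24 V, n = 2.
Overall: 2 H⁺(aq) + Ni(s) → H₂(g) + Ni²⁺(aq)
Q = P(H₂)·[Ni²⁺] / ([H⁺]^2); log Q = 1.789.
E = E° − (0.0592/n) log Q = +0.24 − (0.0592/2)(1.789) = +0.187 V.

+0.187 V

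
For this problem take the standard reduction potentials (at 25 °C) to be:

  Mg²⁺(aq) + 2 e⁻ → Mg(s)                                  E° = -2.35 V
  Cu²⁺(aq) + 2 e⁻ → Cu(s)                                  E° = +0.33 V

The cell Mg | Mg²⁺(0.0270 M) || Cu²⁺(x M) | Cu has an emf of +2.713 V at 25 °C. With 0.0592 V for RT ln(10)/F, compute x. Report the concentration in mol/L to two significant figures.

Cu²⁺/Cu is the cathode, Mg²⁺/Mg the anode: E°cell = +2.68 V, n = 2.
Overall reaction: Cu²⁺(aq) + Mg(s) → Cu(s) + Mg²⁺(aq); Q = [Mg²⁺]^1/[Cu²⁺]^1.
From E = E° − (0.0592/n) log Q: log Q = (E° − E)·n/0.0592 = (+2.68 − (+2.713))·2/0.0592 = -1.1149.
So 1·log[Cu²⁺] = 1·log(0.027) − log Q = -1.5686 − (-1.1149) = -0.4537; [Cu²⁺] = 10^(-0.4537) ≈ 0.35 M.

0.35 M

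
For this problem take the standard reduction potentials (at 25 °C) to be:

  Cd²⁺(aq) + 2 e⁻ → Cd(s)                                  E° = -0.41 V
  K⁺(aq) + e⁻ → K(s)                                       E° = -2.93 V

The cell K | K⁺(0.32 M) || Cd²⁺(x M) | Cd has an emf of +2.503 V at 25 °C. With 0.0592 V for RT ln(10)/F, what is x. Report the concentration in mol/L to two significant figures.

Cd²⁺/Cd is the cathode, K⁺/K the anode: E°cell = +2.52 V, n = 2.
Overall reaction: Cd²⁺(aq) + 2 K(s) → Cd(s) + 2 K⁺(aq); Q = [K⁺]^2/[Cd²⁺]^1.
From E = E° − (0.0592/n) log Q: log Q = (E° − E)·n/0.0592 = (+2.52 − (+2.503))·2/0.0592 = 0.5743.
So 1·log[Cd²⁺] = 2·log(0.32) − log Q = -0.9897 − (0.5743) = -1.5640; [Cd²⁺] = 10^(-1.5640) ≈ 0.027 M.

0.027 M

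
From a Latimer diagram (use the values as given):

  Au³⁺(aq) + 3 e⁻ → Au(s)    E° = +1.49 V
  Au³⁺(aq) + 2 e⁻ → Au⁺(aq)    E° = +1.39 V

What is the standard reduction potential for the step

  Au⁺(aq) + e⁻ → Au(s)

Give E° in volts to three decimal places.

Sequential free energies add, so n₃E°₃ = n₁E°₁ + n₂E°₂.
With n₃ = 3, and the known step contributing 2×(+1.39) V, the unknown satisfies 1·E° = 3×(+1.49) − 2×(+1.39) = +1.690.
E° = +1.690 / 1 = +1.690 V.

+1.690 V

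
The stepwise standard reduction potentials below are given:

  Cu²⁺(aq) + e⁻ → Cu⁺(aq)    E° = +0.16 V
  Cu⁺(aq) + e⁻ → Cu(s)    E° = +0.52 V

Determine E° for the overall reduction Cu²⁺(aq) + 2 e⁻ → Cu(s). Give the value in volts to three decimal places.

+0.340 V

Adding the free-energy changes (−nFE°) of the two steps gives −n₃FE°₃ = −n₁FE°₁ − n₂FE°₂.
E°₃ = (1×+0.16 + 1×+0.52) / 2 = (+0.680) / 2 = +0.340 V.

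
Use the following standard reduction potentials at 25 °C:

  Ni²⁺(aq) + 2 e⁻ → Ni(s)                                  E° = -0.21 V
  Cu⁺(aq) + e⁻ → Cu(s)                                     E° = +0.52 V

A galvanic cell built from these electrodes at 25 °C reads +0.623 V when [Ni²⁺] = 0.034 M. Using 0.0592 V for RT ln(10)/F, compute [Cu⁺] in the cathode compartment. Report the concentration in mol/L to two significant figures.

Cu⁺/Cu is the cathode, Ni²⁺/Ni the anode: E°cell = +0.73 V, n = 2.
Overall reaction: 2 Cu⁺(aq) + Ni(s) → 2 Cu(s) + Ni²⁺(aq); Q = [Ni²⁺]^1/[Cu⁺]^2.
From E = E° − (0.0592/n) log Q: log Q = (E° − E)·n/0.0592 = (+0.73 − (+0.623))·2/0.0592 = 3.6149.
So 2·log[Cu⁺] = 1·log(0.034) − log Q = -1.4685 − (3.6149) = -5.0834; log[Cu⁺] = -5.0834 / 2 = -2.5417; [Cu⁺] = 10^(-2.5417) ≈ 0.0029 M.

0.0029 M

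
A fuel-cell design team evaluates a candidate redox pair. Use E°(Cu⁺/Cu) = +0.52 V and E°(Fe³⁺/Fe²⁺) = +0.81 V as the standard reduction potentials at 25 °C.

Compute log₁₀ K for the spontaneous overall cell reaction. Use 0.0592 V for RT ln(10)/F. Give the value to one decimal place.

Cathode: Fe³⁺/Fe²⁺; anode: Cu⁺/Cu. E°cell = +0.29 V, n = 1.
log K = nE°cell / 0.0592 = (1)(+0.29) / 0.0592 = 4.9.

4.9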